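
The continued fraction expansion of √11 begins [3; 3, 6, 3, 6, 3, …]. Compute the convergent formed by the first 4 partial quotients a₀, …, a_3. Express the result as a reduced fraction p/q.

199/60

Start with 3.
6 + 1/(3/1) = 6 + 1/3 = 19/3
3 + 1/(19/3) = 3 + 3/19 = 60/19
3 + 1/(60/19) = 3 + 19/60 = 199/60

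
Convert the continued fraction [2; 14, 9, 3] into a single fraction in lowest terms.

818/395

a_0 = 2: 2/1
a_1 = 14: 29/14
a_2 = 9: 263/127
a_3 = 3: 818/395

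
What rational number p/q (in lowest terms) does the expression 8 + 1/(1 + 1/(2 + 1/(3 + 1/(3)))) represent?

a_0 = 8: 8/1
a_1 = 1: 9/1
a_2 = 2: 26/3
a_3 = 3: 87/10
a_4 = 3: 287/33

287/33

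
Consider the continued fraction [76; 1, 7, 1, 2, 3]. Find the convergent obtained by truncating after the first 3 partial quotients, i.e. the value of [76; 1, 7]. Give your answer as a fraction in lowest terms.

a_0 = 76: 76/1
a_1 = 1: 77/1
a_2 = 7: 615/8

615/8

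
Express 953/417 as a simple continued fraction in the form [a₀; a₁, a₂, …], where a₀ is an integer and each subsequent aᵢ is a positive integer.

[2; 3, 1, 1, 59]

953 ÷ 417 → quotient 2, remainder 119
417 ÷ 119 → quotient 3, remainder 60
119 ÷ 60 → quotient 1, remainder 59
60 ÷ 59 → quotient 1, remainder 1
59 ÷ 1 → quotient 59, remainder 0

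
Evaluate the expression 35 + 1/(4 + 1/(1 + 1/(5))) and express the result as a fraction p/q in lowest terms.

Start with 5.
1 + 1/(5/1) = 1 + 1/5 = 6/5
4 + 1/(6/5) = 4 + 5/6 = 29/6
35 + 1/(29/6) = 35 + 6/29 = 1021/29

1021/29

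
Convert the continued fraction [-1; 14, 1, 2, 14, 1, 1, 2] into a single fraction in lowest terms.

-3063/3287

Starting at the tail and folding back:
Start with 2.
1 + 1/(2/1) = 1 + 1/2 = 3/2
1 + 1/(3/2) = 1 + 2/3 = 5/3
14 + 1/(5/3) = 14 + 3/5 = 73/5
2 + 1/(73/5) = 2 + 5/73 = 151/73
1 + 1/(151/73) = 1 + 73/151 = 224/151
14 + 1/(224/151) = 14 + 151/224 = 3287/224
-1 + 1/(3287/224) = -1 + 224/3287 = -3063/3287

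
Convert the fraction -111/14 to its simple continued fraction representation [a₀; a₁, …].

[-8; 14]

-111 = -8·14 + 1, so a_0 = -8
14 = 14·1 + 0, so a_1 = 14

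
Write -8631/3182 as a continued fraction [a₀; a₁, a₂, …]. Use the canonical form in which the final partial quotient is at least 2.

[-3; 3, 2, 10, 1, 1, 1, 13]

Apply division with remainder until the remainder is 0:
-8631 = -3·3182 + 915, so a_0 = -3
3182 = 3·915 + 437, so a_1 = 3
915 = 2·437 + 41, so a_2 = 2
437 = 10·41 + 27, so a_3 = 10
41 = 1·27 + 14, so a_4 = 1
27 = 1·14 + 13, so a_5 = 1
14 = 1·13 + 1, so a_6 = 1
13 = 13·1 + 0, so a_7 = 13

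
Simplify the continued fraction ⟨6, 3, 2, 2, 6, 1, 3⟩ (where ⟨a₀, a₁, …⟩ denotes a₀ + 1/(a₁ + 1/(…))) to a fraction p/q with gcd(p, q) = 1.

3065/487

Start with 3.
1 + 1/(3/1) = 1 + 1/3 = 4/3
6 + 1/(4/3) = 6 + 3/4 = 27/4
2 + 1/(27/4) = 2 + 4/27 = 58/27
2 + 1/(58/27) = 2 + 27/58 = 143/58
3 + 1/(143/58) = 3 + 58/143 = 487/143
6 + 1/(487/143) = 6 + 143/487 = 3065/487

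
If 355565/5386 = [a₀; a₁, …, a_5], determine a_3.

1

⌊355565/5386⌋ = 66, remainder 89
⌊5386/89⌋ = 60, remainder 46
⌊89/46⌋ = 1, remainder 43
⌊46/43⌋ = 1, remainder 3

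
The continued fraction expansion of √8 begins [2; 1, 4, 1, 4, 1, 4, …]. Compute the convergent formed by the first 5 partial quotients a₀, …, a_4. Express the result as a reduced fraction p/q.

Starting at the tail and folding back:
Start with 4.
1 + 1/(4/1) = 1 + 1/4 = 5/4
4 + 1/(5/4) = 4 + 4/5 = 24/5
1 + 1/(24/5) = 1 + 5/24 = 29/24
2 + 1/(29/24) = 2 + 24/29 = 82/29

82/29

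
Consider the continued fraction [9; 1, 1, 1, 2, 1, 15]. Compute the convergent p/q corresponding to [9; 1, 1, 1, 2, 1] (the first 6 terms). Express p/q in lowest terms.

106/11

Compute successive convergents:
a_0 = 9: 9/1
a_1 = 1: 10/1
a_2 = 1: 19/2
a_3 = 1: 29/3
a_4 = 2: 77/8
a_5 = 1: 106/11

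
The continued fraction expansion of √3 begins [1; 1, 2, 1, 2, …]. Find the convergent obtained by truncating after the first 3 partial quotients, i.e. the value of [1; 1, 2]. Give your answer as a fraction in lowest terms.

Compute successive convergents:
a_0 = 1: 1/1
a_1 = 1: 2/1
a_2 = 2: 5/3

5/3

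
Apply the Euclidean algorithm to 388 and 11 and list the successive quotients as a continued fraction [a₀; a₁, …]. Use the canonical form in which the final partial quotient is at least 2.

[35; 3, 1, 2]

⌊388/11⌋ = 35, remainder 3
⌊11/3⌋ = 3, remainder 2
⌊3/2⌋ = 1, remainder 1
⌊2/1⌋ = 2, remainder 0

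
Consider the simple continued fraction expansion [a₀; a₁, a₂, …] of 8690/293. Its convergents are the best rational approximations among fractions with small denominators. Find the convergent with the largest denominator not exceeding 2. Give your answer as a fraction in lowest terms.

59/2

a_0 = 29: 29/1  (≤ bound)
a_1 = 1: 30/1  (≤ bound)
a_2 = 1: 59/2  (≤ bound)
a_3 = 1: 89/3  (> 2, stop)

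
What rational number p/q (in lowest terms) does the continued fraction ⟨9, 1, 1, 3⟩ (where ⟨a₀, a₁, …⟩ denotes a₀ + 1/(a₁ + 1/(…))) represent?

67/7

Work from the innermost term outward:
Start with 3.
1 + 1/(3/1) = 1 + 1/3 = 4/3
1 + 1/(4/3) = 1 + 3/4 = 7/4
9 + 1/(7/4) = 9 + 4/7 = 67/7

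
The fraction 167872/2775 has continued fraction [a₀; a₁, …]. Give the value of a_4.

1

⌊167872/2775⌋ = 60, remainder 1372
⌊2775/1372⌋ = 2, remainder 31
⌊1372/31⌋ = 44, remainder 8
⌊31/8⌋ = 3, remainder 7
⌊8/7⌋ = 1, remainder 1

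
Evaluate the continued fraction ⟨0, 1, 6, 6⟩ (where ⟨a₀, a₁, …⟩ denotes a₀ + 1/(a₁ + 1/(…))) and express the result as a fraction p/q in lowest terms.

37/43

a_0 = 0: 0/1
a_1 = 1: 1/1
a_2 = 6: 6/7
a_3 = 6: 37/43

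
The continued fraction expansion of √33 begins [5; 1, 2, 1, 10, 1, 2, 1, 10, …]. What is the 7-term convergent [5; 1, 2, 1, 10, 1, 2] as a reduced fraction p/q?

Start with 2.
1 + 1/(2/1) = 1 + 1/2 = 3/2
10 + 1/(3/2) = 10 + 2/3 = 32/3
1 + 1/(32/3) = 1 + 3/32 = 35/32
2 + 1/(35/32) = 2 + 32/35 = 102/35
1 + 1/(102/35) = 1 + 35/102 = 137/102
5 + 1/(137/102) = 5 + 102/137 = 787/137

787/137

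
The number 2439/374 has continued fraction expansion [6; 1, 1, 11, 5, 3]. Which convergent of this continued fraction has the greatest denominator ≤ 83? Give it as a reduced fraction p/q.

150/23

a_0 = 6: 6/1  (≤ bound)
a_1 = 1: 7/1  (≤ bound)
a_2 = 1: 13/2  (≤ bound)
a_3 = 11: 150/23  (≤ bound)
a_4 = 5: 763/117  (> 83, stop)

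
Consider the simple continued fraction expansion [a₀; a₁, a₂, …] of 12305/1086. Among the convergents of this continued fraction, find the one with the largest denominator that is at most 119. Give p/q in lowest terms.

1337/118

a_0 = 11: 11/1  (≤ bound)
a_1 = 3: 34/3  (≤ bound)
a_2 = 39: 1337/118  (≤ bound)
a_3 = 1: 1371/121  (> 119, stop)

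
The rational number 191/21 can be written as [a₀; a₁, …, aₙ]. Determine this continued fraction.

191 = 9·21 + 2, so a_0 = 9
21 = 10·2 + 1, so a_1 = 10
2 = 2·1 + 0, so a_2 = 2

[9; 10, 2]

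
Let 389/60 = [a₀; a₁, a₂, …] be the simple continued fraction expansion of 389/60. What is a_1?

2

389 = 6·60 + 29, so a_0 = 6
60 = 2·29 + 2, so a_1 = 2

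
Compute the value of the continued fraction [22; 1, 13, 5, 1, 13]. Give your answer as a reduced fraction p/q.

Collapse the nested fraction from the inside out:
Start with 13.
1 + 1/(13/1) = 1 + 1/13 = 14/13
5 + 1/(14/13) = 5 + 13/14 = 83/14
13 + 1/(83/14) = 13 + 14/83 = 1093/83
1 + 1/(1093/83) = 1 + 83/1093 = 1176/1093
22 + 1/(1176/1093) = 22 + 1093/1176 = 26965/1176

26965/1176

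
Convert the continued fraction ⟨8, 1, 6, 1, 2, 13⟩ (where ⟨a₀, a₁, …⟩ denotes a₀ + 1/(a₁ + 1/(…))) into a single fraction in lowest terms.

Collapse the nested fraction from the inside out:
Start with 13.
2 + 1/(13/1) = 2 + 1/13 = 27/13
1 + 1/(27/13) = 1 + 13/27 = 40/27
6 + 1/(40/27) = 6 + 27/40 = 267/40
1 + 1/(267/40) = 1 + 40/267 = 307/267
8 + 1/(307/267) = 8 + 267/307 = 2723/307

2723/307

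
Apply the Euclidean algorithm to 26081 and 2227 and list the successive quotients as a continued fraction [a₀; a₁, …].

⌊26081/2227⌋ = 11, remainder 1584
⌊2227/1584⌋ = 1, remainder 643
⌊1584/643⌋ = 2, remainder 298
⌊643/298⌋ = 2, remainder 47
⌊298/47⌋ = 6, remainder 16
⌊47/16⌋ = 2, remainder 15
⌊16/15⌋ = 1, remainder 1
⌊15/1⌋ = 15, remainder 0

[11; 1, 2, 2, 6, 2, 1, 15]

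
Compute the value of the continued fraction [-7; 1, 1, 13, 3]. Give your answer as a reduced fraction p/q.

-538/83

Starting at the tail and folding back:
Start with 3.
13 + 1/(3/1) = 13 + 1/3 = 40/3
1 + 1/(40/3) = 1 + 3/40 = 43/40
1 + 1/(43/40) = 1 + 40/43 = 83/43
-7 + 1/(83/43) = -7 + 43/83 = -538/83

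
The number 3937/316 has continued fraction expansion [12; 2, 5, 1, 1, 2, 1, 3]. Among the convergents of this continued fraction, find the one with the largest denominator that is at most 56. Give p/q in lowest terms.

List convergents until the denominator exceeds the bound:
a_0 = 12: 12/1  (≤ bound)
a_1 = 2: 25/2  (≤ bound)
a_2 = 5: 137/11  (≤ bound)
a_3 = 1: 162/13  (≤ bound)
a_4 = 1: 299/24  (≤ bound)
a_5 = 2: 760/61  (> 56, stop)

299/24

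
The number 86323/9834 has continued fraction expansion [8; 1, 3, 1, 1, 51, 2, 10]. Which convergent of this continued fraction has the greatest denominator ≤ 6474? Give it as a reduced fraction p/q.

8225/937

List convergents until the denominator exceeds the bound:
a_0 = 8: 8/1  (≤ bound)
a_1 = 1: 9/1  (≤ bound)
a_2 = 3: 35/4  (≤ bound)
a_3 = 1: 44/5  (≤ bound)
a_4 = 1: 79/9  (≤ bound)
a_5 = 51: 4073/464  (≤ bound)
a_6 = 2: 8225/937  (≤ bound)
a_7 = 10: 86323/9834  (> 6474, stop)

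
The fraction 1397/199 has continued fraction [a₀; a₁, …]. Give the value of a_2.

1

⌊1397/199⌋ = 7, remainder 4
⌊199/4⌋ = 49, remainder 3
⌊4/3⌋ = 1, remainder 1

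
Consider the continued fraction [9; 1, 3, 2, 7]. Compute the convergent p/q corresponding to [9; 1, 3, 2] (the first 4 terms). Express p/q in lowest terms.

Collapse the nested fraction from the inside out:
Start with 2.
3 + 1/(2/1) = 3 + 1/2 = 7/2
1 + 1/(7/2) = 1 + 2/7 = 9/7
9 + 1/(9/7) = 9 + 7/9 = 88/9

88/9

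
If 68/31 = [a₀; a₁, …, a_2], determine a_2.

6

Run the Euclidean algorithm, recording each quotient:
68 ÷ 31 → quotient 2, remainder 6
31 ÷ 6 → quotient 5, remainder 1
6 ÷ 1 → quotient 6, remainder 0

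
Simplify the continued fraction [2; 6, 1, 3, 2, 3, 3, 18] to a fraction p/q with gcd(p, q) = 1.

27163/12648

Work from the innermost term outward:
Start with 18.
3 + 1/(18/1) = 3 + 1/18 = 55/18
3 + 1/(55/18) = 3 + 18/55 = 183/55
2 + 1/(183/55) = 2 + 55/183 = 421/183
3 + 1/(421/183) = 3 + 183/421 = 1446/421
1 + 1/(1446/421) = 1 + 421/1446 = 1867/1446
6 + 1/(1867/1446) = 6 + 1446/1867 = 12648/1867
2 + 1/(12648/1867) = 2 + 1867/12648 = 27163/12648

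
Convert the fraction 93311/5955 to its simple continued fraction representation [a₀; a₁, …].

[15; 1, 2, 41, 48]

Run the Euclidean algorithm, recording each quotient:
⌊93311/5955⌋ = 15, remainder 3986
⌊5955/3986⌋ = 1, remainder 1969
⌊3986/1969⌋ = 2, remainder 48
⌊1969/48⌋ = 41, remainder 1
⌊48/1⌋ = 48, remainder 0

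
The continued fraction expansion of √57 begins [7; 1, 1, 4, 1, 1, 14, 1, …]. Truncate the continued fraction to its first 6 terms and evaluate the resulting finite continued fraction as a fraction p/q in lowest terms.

151/20

Use the convergent recurrence hₖ = aₖ·hₖ₋₁ + hₖ₋₂ (and likewise for the denominators kₖ):
a_0 = 7: 7/1
a_1 = 1: 8/1
a_2 = 1: 15/2
a_3 = 4: 68/9
a_4 = 1: 83/11
a_5 = 1: 151/20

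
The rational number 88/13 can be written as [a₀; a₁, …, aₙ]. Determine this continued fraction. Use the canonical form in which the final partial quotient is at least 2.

Repeatedly divide and take the remainder:
⌊88/13⌋ = 6, remainder 10
⌊13/10⌋ = 1, remainder 3
⌊10/3⌋ = 3, remainder 1
⌊3/1⌋ = 3, remainder 0

[6; 1, 3, 3]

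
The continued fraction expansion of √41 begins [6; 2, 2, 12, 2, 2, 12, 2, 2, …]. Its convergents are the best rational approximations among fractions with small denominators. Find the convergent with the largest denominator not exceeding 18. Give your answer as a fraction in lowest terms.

a_0 = 6: 6/1  (≤ bound)
a_1 = 2: 13/2  (≤ bound)
a_2 = 2: 32/5  (≤ bound)
a_3 = 12: 397/62  (> 18, stop)

32/5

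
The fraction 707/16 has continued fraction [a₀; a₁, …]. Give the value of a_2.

707 = 44·16 + 3, so a_0 = 44
16 = 5·3 + 1, so a_1 = 5
3 = 3·1 + 0, so a_2 = 3

3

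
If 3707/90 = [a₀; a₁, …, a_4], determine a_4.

Repeatedly divide and take the remainder:
3707 ÷ 90 → quotient 41, remainder 17
90 ÷ 17 → quotient 5, remainder 5
17 ÷ 5 → quotient 3, remainder 2
5 ÷ 2 → quotient 2, remainder 1
2 ÷ 1 → quotient 2, remainder 0

2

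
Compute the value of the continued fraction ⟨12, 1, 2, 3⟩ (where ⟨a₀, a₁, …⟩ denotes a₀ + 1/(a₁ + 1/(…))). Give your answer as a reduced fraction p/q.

Start with 3.
2 + 1/(3/1) = 2 + 1/3 = 7/3
1 + 1/(7/3) = 1 + 3/7 = 10/7
12 + 1/(10/7) = 12 + 7/10 = 127/10

127/10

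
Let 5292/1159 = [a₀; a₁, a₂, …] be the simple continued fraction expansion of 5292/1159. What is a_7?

5292 ÷ 1159 → quotient 4, remainder 656
1159 ÷ 656 → quotient 1, remainder 503
656 ÷ 503 → quotient 1, remainder 153
503 ÷ 153 → quotient 3, remainder 44
153 ÷ 44 → quotient 3, remainder 21
44 ÷ 21 → quotient 2, remainder 2
21 ÷ 2 → quotient 10, remainder 1
2 ÷ 1 → quotient 2, remainder 0

2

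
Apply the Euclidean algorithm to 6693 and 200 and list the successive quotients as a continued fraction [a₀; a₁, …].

[33; 2, 6, 1, 1, 1, 4]

6693 ÷ 200 → quotient 33, remainder 93
200 ÷ 93 → quotient 2, remainder 14
93 ÷ 14 → quotient 6, remainder 9
14 ÷ 9 → quotient 1, remainder 5
9 ÷ 5 → quotient 1, remainder 4
5 ÷ 4 → quotient 1, remainder 1
4 ÷ 1 → quotient 4, remainder 0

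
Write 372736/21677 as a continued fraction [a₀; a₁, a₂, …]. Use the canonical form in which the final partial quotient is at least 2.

⌊372736/21677⌋ = 17, remainder 4227
⌊21677/4227⌋ = 5, remainder 542
⌊4227/542⌋ = 7, remainder 433
⌊542/433⌋ = 1, remainder 109
⌊433/109⌋ = 3, remainder 106
⌊109/106⌋ = 1, remainder 3
⌊106/3⌋ = 35, remainder 1
⌊3/1⌋ = 3, remainder 0

[17; 5, 7, 1, 3, 1, 35, 3]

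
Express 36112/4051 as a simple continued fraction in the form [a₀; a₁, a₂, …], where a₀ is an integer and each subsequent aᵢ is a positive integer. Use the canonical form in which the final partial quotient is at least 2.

[8; 1, 10, 1, 2, 14, 8]

Apply division with remainder until the remainder is 0:
⌊36112/4051⌋ = 8, remainder 3704
⌊4051/3704⌋ = 1, remainder 347
⌊3704/347⌋ = 10, remainder 234
⌊347/234⌋ = 1, remainder 113
⌊234/113⌋ = 2, remainder 8
⌊113/8⌋ = 14, remainder 1
⌊8/1⌋ = 8, remainder 0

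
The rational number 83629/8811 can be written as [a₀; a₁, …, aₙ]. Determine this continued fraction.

[9; 2, 28, 1, 2, 12, 4]

Repeatedly divide and take the remainder:
83629 = 9·8811 + 4330, so a_0 = 9
8811 = 2·4330 + 151, so a_1 = 2
4330 = 28·151 + 102, so a_2 = 28
151 = 1·102 + 49, so a_3 = 1
102 = 2·49 + 4, so a_4 = 2
49 = 12·4 + 1, so a_5 = 12
4 = 4·1 + 0, so a_6 = 4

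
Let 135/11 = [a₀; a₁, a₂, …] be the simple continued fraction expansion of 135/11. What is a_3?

Apply division with remainder until the remainder is 0:
⌊135/11⌋ = 12, remainder 3
⌊11/3⌋ = 3, remainder 2
⌊3/2⌋ = 1, remainder 1
⌊2/1⌋ = 2, remainder 0

2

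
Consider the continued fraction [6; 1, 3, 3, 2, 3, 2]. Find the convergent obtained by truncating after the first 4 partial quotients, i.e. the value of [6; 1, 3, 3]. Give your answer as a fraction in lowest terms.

88/13

Start with 3.
3 + 1/(3/1) = 3 + 1/3 = 10/3
1 + 1/(10/3) = 1 + 3/10 = 13/10
6 + 1/(13/10) = 6 + 10/13 = 88/13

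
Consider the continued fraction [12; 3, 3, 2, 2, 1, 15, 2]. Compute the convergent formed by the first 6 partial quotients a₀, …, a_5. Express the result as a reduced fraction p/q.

Start with 1.
2 + 1/(1/1) = 2 + 1/1 = 3/1
2 + 1/(3/1) = 2 + 1/3 = 7/3
3 + 1/(7/3) = 3 + 3/7 = 24/7
3 + 1/(24/7) = 3 + 7/24 = 79/24
12 + 1/(79/24) = 12 + 24/79 = 972/79

972/79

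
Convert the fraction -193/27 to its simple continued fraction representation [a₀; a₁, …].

⌊-193/27⌋ = -8, remainder 23
⌊27/23⌋ = 1, remainder 4
⌊23/4⌋ = 5, remainder 3
⌊4/3⌋ = 1, remainder 1
⌊3/1⌋ = 3, remainder 0

[-8; 1, 5, 1, 3]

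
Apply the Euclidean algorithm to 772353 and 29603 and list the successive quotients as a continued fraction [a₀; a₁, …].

[26; 11, 15, 35, 1, 1, 2]

⌊772353/29603⌋ = 26, remainder 2675
⌊29603/2675⌋ = 11, remainder 178
⌊2675/178⌋ = 15, remainder 5
⌊178/5⌋ = 35, remainder 3
⌊5/3⌋ = 1, remainder 2
⌊3/2⌋ = 1, remainder 1
⌊2/1⌋ = 2, remainder 0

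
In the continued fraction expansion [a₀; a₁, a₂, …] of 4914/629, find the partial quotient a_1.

1

Repeatedly divide and take the remainder:
4914 ÷ 629 → quotient 7, remainder 511
629 ÷ 511 → quotient 1, remainder 118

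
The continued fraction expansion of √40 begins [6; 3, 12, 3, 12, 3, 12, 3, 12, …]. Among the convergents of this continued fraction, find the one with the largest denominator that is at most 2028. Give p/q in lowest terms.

a_0 = 6: 6/1  (≤ bound)
a_1 = 3: 19/3  (≤ bound)
a_2 = 12: 234/37  (≤ bound)
a_3 = 3: 721/114  (≤ bound)
a_4 = 12: 8886/1405  (≤ bound)
a_5 = 3: 27379/4329  (> 2028, stop)

8886/1405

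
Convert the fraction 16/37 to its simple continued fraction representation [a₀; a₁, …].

[0; 2, 3, 5]

⌊16/37⌋ = 0, remainder 16
⌊37/16⌋ = 2, remainder 5
⌊16/5⌋ = 3, remainder 1
⌊5/1⌋ = 5, remainder 0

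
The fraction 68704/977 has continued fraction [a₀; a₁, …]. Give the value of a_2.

68704 ÷ 977 → quotient 70, remainder 314
977 ÷ 314 → quotient 3, remainder 35
314 ÷ 35 → quotient 8, remainder 34

8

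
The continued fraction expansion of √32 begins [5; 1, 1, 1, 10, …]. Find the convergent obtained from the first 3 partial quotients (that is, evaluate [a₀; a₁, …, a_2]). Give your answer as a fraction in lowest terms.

11/2

Start with 1.
1 + 1/(1/1) = 1 + 1/1 = 2/1
5 + 1/(2/1) = 5 + 1/2 = 11/2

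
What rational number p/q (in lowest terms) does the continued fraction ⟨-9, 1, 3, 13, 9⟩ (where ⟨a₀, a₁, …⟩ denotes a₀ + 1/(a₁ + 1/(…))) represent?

Use the convergent recurrence hₖ = aₖ·hₖ₋₁ + hₖ₋₂ (and likewise for the denominators kₖ):
a_0 = -9: -9/1
a_1 = 1: -8/1
a_2 = 3: -33/4
a_3 = 13: -437/53
a_4 = 9: -3966/481

-3966/481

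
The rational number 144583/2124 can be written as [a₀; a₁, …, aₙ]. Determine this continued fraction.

[68; 14, 15, 10]

Run the Euclidean algorithm, recording each quotient:
⌊144583/2124⌋ = 68, remainder 151
⌊2124/151⌋ = 14, remainder 10
⌊151/10⌋ = 15, remainder 1
⌊10/1⌋ = 10, remainder 0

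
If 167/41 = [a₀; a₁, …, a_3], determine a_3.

2

Repeatedly divide and take the remainder:
⌊167/41⌋ = 4, remainder 3
⌊41/3⌋ = 13, remainder 2
⌊3/2⌋ = 1, remainder 1
⌊2/1⌋ = 2, remainder 0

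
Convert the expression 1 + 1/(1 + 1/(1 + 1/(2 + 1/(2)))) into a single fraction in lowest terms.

19/12

Use the convergent recurrence hₖ = aₖ·hₖ₋₁ + hₖ₋₂ (and likewise for the denominators kₖ):
a_0 = 1: 1/1
a_1 = 1: 2/1
a_2 = 1: 3/2
a_3 = 2: 8/5
a_4 = 2: 19/12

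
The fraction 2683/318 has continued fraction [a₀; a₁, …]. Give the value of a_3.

2683 = 8·318 + 139, so a_0 = 8
318 = 2·139 + 40, so a_1 = 2
139 = 3·40 + 19, so a_2 = 3
40 = 2·19 + 2, so a_3 = 2

2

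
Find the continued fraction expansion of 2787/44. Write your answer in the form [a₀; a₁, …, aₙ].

[63; 2, 1, 14]

Run the Euclidean algorithm, recording each quotient:
2787 ÷ 44 → quotient 63, remainder 15
44 ÷ 15 → quotient 2, remainder 14
15 ÷ 14 → quotient 1, remainder 1
14 ÷ 1 → quotient 14, remainder 0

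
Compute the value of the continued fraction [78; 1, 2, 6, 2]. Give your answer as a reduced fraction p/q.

Start with 2.
6 + 1/(2/1) = 6 + 1/2 = 13/2
2 + 1/(13/2) = 2 + 2/13 = 28/13
1 + 1/(28/13) = 1 + 13/28 = 41/28
78 + 1/(41/28) = 78 + 28/41 = 3226/41

3226/41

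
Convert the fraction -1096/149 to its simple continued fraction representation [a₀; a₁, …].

[-8; 1, 1, 1, 4, 3, 3]

-1096 = -8·149 + 96, so a_0 = -8
149 = 1·96 + 53, so a_1 = 1
96 = 1·53 + 43, so a_2 = 1
53 = 1·43 + 10, so a_3 = 1
43 = 4·10 + 3, so a_4 = 4
10 = 3·3 + 1, so a_5 = 3
3 = 3·1 + 0, so a_6 = 3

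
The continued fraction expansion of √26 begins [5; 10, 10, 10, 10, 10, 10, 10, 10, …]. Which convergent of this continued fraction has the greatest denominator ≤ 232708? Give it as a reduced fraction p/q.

530451/104030

a_0 = 5: 5/1  (≤ bound)
a_1 = 10: 51/10  (≤ bound)
a_2 = 10: 515/101  (≤ bound)
a_3 = 10: 5201/1020  (≤ bound)
a_4 = 10: 52525/10301  (≤ bound)
a_5 = 10: 530451/104030  (≤ bound)
a_6 = 10: 5357035/1050601  (> 232708, stop)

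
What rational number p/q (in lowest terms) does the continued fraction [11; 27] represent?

298/27

Collapse the nested fraction from the inside out:
Start with 27.
11 + 1/(27/1) = 11 + 1/27 = 298/27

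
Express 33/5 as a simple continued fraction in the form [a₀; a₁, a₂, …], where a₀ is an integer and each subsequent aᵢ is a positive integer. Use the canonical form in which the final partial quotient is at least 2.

[6; 1, 1, 2]

Run the Euclidean algorithm, recording each quotient:
33 ÷ 5 → quotient 6, remainder 3
5 ÷ 3 → quotient 1, remainder 2
3 ÷ 2 → quotient 1, remainder 1
2 ÷ 1 → quotient 2, remainder 0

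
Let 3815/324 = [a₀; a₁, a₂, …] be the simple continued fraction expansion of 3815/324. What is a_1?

1

3815 ÷ 324 → quotient 11, remainder 251
324 ÷ 251 → quotient 1, remainder 73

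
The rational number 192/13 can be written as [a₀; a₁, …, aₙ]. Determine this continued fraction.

[14; 1, 3, 3]

Run the Euclidean algorithm, recording each quotient:
192 = 14·13 + 10, so a_0 = 14
13 = 1·10 + 3, so a_1 = 1
10 = 3·3 + 1, so a_2 = 3
3 = 3·1 + 0, so a_3 = 3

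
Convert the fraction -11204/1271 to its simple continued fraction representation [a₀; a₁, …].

-11204 = -9·1271 + 235, so a_0 = -9
1271 = 5·235 + 96, so a_1 = 5
235 = 2·96 + 43, so a_2 = 2
96 = 2·43 + 10, so a_3 = 2
43 = 4·10 + 3, so a_4 = 4
10 = 3·3 + 1, so a_5 = 3
3 = 3·1 + 0, so a_6 = 3

[-9; 5, 2, 2, 4, 3, 3]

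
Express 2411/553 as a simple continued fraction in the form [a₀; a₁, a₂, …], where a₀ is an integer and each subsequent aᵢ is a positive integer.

Repeatedly divide and take the remainder:
2411 = 4·553 + 199, so a_0 = 4
553 = 2·199 + 155, so a_1 = 2
199 = 1·155 + 44, so a_2 = 1
155 = 3·44 + 23, so a_3 = 3
44 = 1·23 + 21, so a_4 = 1
23 = 1·21 + 2, so a_5 = 1
21 = 10·2 + 1, so a_6 = 10
2 = 2·1 + 0, so a_7 = 2

[4; 2, 1, 3, 1, 1, 10, 2]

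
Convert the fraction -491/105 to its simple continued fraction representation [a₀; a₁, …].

[-5; 3, 11, 3]

-491 = -5·105 + 34, so a_0 = -5
105 = 3·34 + 3, so a_1 = 3
34 = 11·3 + 1, so a_2 = 11
3 = 3·1 + 0, so a_3 = 3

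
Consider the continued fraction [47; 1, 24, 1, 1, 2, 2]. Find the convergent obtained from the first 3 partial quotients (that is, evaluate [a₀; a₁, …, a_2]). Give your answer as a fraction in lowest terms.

1199/25

Starting at the tail and folding back:
Start with 24.
1 + 1/(24/1) = 1 + 1/24 = 25/24
47 + 1/(25/24) = 47 + 24/25 = 1199/25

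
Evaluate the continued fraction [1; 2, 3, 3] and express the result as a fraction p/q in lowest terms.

33/23

Start with 3.
3 + 1/(3/1) = 3 + 1/3 = 10/3
2 + 1/(10/3) = 2 + 3/10 = 23/10
1 + 1/(23/10) = 1 + 10/23 = 33/23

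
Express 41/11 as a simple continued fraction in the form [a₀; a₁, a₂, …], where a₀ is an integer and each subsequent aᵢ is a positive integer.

[3; 1, 2, 1, 2]

41 ÷ 11 → quotient 3, remainder 8
11 ÷ 8 → quotient 1, remainder 3
8 ÷ 3 → quotient 2, remainder 2
3 ÷ 2 → quotient 1, remainder 1
2 ÷ 1 → quotient 2, remainder 0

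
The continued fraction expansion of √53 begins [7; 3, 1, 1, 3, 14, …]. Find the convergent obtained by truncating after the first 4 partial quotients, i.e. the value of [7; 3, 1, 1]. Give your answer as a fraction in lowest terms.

Start with 1.
1 + 1/(1/1) = 1 + 1/1 = 2/1
3 + 1/(2/1) = 3 + 1/2 = 7/2
7 + 1/(7/2) = 7 + 2/7 = 51/7

51/7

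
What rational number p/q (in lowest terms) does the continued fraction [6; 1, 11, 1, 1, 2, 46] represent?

Build up convergents one term at a time:
a_0 = 6: 6/1
a_1 = 1: 7/1
a_2 = 11: 83/12
a_3 = 1: 90/13
a_4 = 1: 173/25
a_5 = 2: 436/63
a_6 = 46: 20229/2923

20229/2923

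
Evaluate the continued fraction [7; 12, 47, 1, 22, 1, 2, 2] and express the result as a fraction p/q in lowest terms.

677847/95698

Work from the innermost term outward:
Start with 2.
2 + 1/(2/1) = 2 + 1/2 = 5/2
1 + 1/(5/2) = 1 + 2/5 = 7/5
22 + 1/(7/5) = 22 + 5/7 = 159/7
1 + 1/(159/7) = 1 + 7/159 = 166/159
47 + 1/(166/159) = 47 + 159/166 = 7961/166
12 + 1/(7961/166) = 12 + 166/7961 = 95698/7961
7 + 1/(95698/7961) = 7 + 7961/95698 = 677847/95698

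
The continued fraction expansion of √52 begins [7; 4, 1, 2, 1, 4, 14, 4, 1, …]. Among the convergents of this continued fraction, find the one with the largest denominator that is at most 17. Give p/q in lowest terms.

List convergents until the denominator exceeds the bound:
a_0 = 7: 7/1  (≤ bound)
a_1 = 4: 29/4  (≤ bound)
a_2 = 1: 36/5  (≤ bound)
a_3 = 2: 101/14  (≤ bound)
a_4 = 1: 137/19  (> 17, stop)

101/14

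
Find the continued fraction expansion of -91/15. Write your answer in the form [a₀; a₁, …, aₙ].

[-7; 1, 14]

Apply division with remainder until the remainder is 0:
-91 = -7·15 + 14, so a_0 = -7
15 = 1·14 + 1, so a_1 = 1
14 = 14·1 + 0, so a_2 = 14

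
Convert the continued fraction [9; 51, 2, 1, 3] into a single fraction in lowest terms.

5096/565

a_0 = 9: 9/1
a_1 = 51: 460/51
a_2 = 2: 929/103
a_3 = 1: 1389/154
a_4 = 3: 5096/565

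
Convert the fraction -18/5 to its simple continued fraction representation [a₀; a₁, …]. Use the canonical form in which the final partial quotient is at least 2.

[-4; 2, 2]

Repeatedly divide and take the remainder:
⌊-18/5⌋ = -4, remainder 2
⌊5/2⌋ = 2, remainder 1
⌊2/1⌋ = 2, remainder 0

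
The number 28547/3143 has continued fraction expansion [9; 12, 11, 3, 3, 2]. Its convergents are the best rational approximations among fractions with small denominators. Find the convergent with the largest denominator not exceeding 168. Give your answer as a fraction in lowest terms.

1208/133

List convergents until the denominator exceeds the bound:
a_0 = 9: 9/1  (≤ bound)
a_1 = 12: 109/12  (≤ bound)
a_2 = 11: 1208/133  (≤ bound)
a_3 = 3: 3733/411  (> 168, stop)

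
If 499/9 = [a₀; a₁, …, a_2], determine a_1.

Apply division with remainder until the remainder is 0:
499 = 55·9 + 4, so a_0 = 55
9 = 2·4 + 1, so a_1 = 2

2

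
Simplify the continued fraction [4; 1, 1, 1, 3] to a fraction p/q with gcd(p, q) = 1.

a_0 = 4: 4/1
a_1 = 1: 5/1
a_2 = 1: 9/2
a_3 = 1: 14/3
a_4 = 3: 51/11

51/11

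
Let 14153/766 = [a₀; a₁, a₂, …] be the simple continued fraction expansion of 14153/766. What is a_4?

14153 ÷ 766 → quotient 18, remainder 365
766 ÷ 365 → quotient 2, remainder 36
365 ÷ 36 → quotient 10, remainder 5
36 ÷ 5 → quotient 7, remainder 1
5 ÷ 1 → quotient 5, remainder 0

5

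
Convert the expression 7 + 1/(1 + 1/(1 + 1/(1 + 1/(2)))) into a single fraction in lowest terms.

61/8

a_0 = 7: 7/1
a_1 = 1: 8/1
a_2 = 1: 15/2
a_3 = 1: 23/3
a_4 = 2: 61/8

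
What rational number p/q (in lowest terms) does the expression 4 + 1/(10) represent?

Start with 10.
4 + 1/(10/1) = 4 + 1/10 = 41/10

41/10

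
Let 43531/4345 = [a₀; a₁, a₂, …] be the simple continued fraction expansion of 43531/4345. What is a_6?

1

Run the Euclidean algorithm, recording each quotient:
43531 ÷ 4345 → quotient 10, remainder 81
4345 ÷ 81 → quotient 53, remainder 52
81 ÷ 52 → quotient 1, remainder 29
52 ÷ 29 → quotient 1, remainder 23
29 ÷ 23 → quotient 1, remainder 6
23 ÷ 6 → quotient 3, remainder 5
6 ÷ 5 → quotient 1, remainder 1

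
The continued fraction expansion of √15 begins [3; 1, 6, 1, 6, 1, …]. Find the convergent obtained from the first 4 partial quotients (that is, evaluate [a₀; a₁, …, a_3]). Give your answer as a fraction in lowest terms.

a_0 = 3: 3/1
a_1 = 1: 4/1
a_2 = 6: 27/7
a_3 = 1: 31/8

31/8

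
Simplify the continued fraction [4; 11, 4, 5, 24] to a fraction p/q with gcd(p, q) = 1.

Work from the innermost term outward:
Start with 24.
5 + 1/(24/1) = 5 + 1/24 = 121/24
4 + 1/(121/24) = 4 + 24/121 = 508/121
11 + 1/(508/121) = 11 + 121/508 = 5709/508
4 + 1/(5709/508) = 4 + 508/5709 = 23344/5709

23344/5709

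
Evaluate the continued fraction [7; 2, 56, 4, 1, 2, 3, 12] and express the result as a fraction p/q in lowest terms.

491411/65560

Build up convergents one term at a time:
a_0 = 7: 7/1
a_1 = 2: 15/2
a_2 = 56: 847/113
a_3 = 4: 3403/454
a_4 = 1: 4250/567
a_5 = 2: 11903/1588
a_6 = 3: 39959/5331
a_7 = 12: 491411/65560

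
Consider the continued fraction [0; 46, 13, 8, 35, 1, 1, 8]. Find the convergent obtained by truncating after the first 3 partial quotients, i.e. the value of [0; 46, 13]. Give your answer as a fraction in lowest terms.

13/599

Start with 13.
46 + 1/(13/1) = 46 + 1/13 = 599/13
0 + 1/(599/13) = 0 + 13/599 = 13/599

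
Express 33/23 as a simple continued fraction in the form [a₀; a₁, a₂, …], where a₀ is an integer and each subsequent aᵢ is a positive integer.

33 ÷ 23 → quotient 1, remainder 10
23 ÷ 10 → quotient 2, remainder 3
10 ÷ 3 → quotient 3, remainder 1
3 ÷ 1 → quotient 3, remainder 0

[1; 2, 3, 3]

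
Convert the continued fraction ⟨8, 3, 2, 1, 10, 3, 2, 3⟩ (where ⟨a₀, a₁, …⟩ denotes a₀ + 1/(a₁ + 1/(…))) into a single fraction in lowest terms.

21893/2638

Compute successive convergents:
a_0 = 8: 8/1
a_1 = 3: 25/3
a_2 = 2: 58/7
a_3 = 1: 83/10
a_4 = 10: 888/107
a_5 = 3: 2747/331
a_6 = 2: 6382/769
a_7 = 3: 21893/2638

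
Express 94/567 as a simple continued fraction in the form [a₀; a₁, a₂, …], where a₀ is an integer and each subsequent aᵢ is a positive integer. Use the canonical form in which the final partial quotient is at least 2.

94 ÷ 567 → quotient 0, remainder 94
567 ÷ 94 → quotient 6, remainder 3
94 ÷ 3 → quotient 31, remainder 1
3 ÷ 1 → quotient 3, remainder 0

[0; 6, 31, 3]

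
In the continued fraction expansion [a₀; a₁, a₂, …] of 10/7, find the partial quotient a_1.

2

10 = 1·7 + 3, so a_0 = 1
7 = 2·3 + 1, so a_1 = 2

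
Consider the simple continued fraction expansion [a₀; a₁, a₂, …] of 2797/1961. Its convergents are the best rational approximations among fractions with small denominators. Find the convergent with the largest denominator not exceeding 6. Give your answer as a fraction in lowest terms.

7/5

a_0 = 1: 1/1  (≤ bound)
a_1 = 2: 3/2  (≤ bound)
a_2 = 2: 7/5  (≤ bound)
a_3 = 1: 10/7  (> 6, stop)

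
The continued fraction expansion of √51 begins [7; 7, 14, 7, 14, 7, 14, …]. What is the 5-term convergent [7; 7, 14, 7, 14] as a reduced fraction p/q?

70693/9899

Collapse the nested fraction from the inside out:
Start with 14.
7 + 1/(14/1) = 7 + 1/14 = 99/14
14 + 1/(99/14) = 14 + 14/99 = 1400/99
7 + 1/(1400/99) = 7 + 99/1400 = 9899/1400
7 + 1/(9899/1400) = 7 + 1400/9899 = 70693/9899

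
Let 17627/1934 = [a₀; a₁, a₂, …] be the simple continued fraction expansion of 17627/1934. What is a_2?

17627 = 9·1934 + 221, so a_0 = 9
1934 = 8·221 + 166, so a_1 = 8
221 = 1·166 + 55, so a_2 = 1

1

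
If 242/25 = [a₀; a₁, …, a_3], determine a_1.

1

242 ÷ 25 → quotient 9, remainder 17
25 ÷ 17 → quotient 1, remainder 8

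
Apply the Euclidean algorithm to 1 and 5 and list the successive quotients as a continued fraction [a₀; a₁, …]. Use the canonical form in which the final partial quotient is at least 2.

[0; 5]

1 ÷ 5 → quotient 0, remainder 1
5 ÷ 1 → quotient 5, remainder 0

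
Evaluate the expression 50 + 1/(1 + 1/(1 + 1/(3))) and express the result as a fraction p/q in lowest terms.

a_0 = 50: 50/1
a_1 = 1: 51/1
a_2 = 1: 101/2
a_3 = 3: 354/7

354/7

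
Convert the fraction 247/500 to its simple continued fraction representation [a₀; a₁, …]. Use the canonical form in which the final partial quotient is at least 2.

247 ÷ 500 → quotient 0, remainder 247
500 ÷ 247 → quotient 2, remainder 6
247 ÷ 6 → quotient 41, remainder 1
6 ÷ 1 → quotient 6, remainder 0

[0; 2, 41, 6]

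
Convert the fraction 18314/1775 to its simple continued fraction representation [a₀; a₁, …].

[10; 3, 6, 1, 3, 1, 7, 2]

18314 ÷ 1775 → quotient 10, remainder 564
1775 ÷ 564 → quotient 3, remainder 83
564 ÷ 83 → quotient 6, remainder 66
83 ÷ 66 → quotient 1, remainder 17
66 ÷ 17 → quotient 3, remainder 15
17 ÷ 15 → quotient 1, remainder 2
15 ÷ 2 → quotient 7, remainder 1
2 ÷ 1 → quotient 2, remainder 0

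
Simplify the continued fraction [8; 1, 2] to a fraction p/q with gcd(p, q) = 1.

26/3

Start with 2.
1 + 1/(2/1) = 1 + 1/2 = 3/2
8 + 1/(3/2) = 8 + 2/3 = 26/3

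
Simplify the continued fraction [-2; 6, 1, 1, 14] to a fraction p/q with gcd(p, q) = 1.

Start with 14.
1 + 1/(14/1) = 1 + 1/14 = 15/14
1 + 1/(15/14) = 1 + 14/15 = 29/15
6 + 1/(29/15) = 6 + 15/29 = 189/29
-2 + 1/(189/29) = -2 + 29/189 = -349/189

-349/189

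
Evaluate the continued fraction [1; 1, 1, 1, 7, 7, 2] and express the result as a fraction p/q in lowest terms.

a_0 = 1: 1/1
a_1 = 1: 2/1
a_2 = 1: 3/2
a_3 = 1: 5/3
a_4 = 7: 38/23
a_5 = 7: 271/164
a_6 = 2: 580/351

580/351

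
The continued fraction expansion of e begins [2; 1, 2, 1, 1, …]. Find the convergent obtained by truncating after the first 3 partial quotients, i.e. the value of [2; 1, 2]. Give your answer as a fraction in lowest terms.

8/3

Start with 2.
1 + 1/(2/1) = 1 + 1/2 = 3/2
2 + 1/(3/2) = 2 + 2/3 = 8/3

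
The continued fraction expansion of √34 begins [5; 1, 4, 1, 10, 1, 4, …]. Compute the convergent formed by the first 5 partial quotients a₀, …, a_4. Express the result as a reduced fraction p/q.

Starting at the tail and folding back:
Start with 10.
1 + 1/(10/1) = 1 + 1/10 = 11/10
4 + 1/(11/10) = 4 + 10/11 = 54/11
1 + 1/(54/11) = 1 + 11/54 = 65/54
5 + 1/(65/54) = 5 + 54/65 = 379/65

379/65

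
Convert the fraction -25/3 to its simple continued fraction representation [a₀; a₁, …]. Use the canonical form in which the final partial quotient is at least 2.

[-9; 1, 2]

Apply division with remainder until the remainder is 0:
⌊-25/3⌋ = -9, remainder 2
⌊3/2⌋ = 1, remainder 1
⌊2/1⌋ = 2, remainder 0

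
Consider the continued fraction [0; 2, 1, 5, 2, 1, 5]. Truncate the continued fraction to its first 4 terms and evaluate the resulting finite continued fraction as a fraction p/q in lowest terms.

6/17

Start with 5.
1 + 1/(5/1) = 1 + 1/5 = 6/5
2 + 1/(6/5) = 2 + 5/6 = 17/6
0 + 1/(17/6) = 0 + 6/17 = 6/17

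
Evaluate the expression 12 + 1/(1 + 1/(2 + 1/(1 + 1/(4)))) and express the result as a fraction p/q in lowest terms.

Collapse the nested fraction from the inside out:
Start with 4.
1 + 1/(4/1) = 1 + 1/4 = 5/4
2 + 1/(5/4) = 2 + 4/5 = 14/5
1 + 1/(14/5) = 1 + 5/14 = 19/14
12 + 1/(19/14) = 12 + 14/19 = 242/19

242/19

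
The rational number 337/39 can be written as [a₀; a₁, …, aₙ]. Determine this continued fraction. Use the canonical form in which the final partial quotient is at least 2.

[8; 1, 1, 1, 3, 1, 2]

337 = 8·39 + 25, so a_0 = 8
39 = 1·25 + 14, so a_1 = 1
25 = 1·14 + 11, so a_2 = 1
14 = 1·11 + 3, so a_3 = 1
11 = 3·3 + 2, so a_4 = 3
3 = 1·2 + 1, so a_5 = 1
2 = 2·1 + 0, so a_6 = 2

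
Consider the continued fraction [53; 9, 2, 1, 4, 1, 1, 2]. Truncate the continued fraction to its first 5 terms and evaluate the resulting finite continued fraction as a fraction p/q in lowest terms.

a_0 = 53: 53/1
a_1 = 9: 478/9
a_2 = 2: 1009/19
a_3 = 1: 1487/28
a_4 = 4: 6957/131

6957/131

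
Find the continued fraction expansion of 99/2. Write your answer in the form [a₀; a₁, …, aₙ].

[49; 2]

⌊99/2⌋ = 49, remainder 1
⌊2/1⌋ = 2, remainder 0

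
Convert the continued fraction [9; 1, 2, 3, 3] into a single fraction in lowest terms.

Use the convergent recurrence hₖ = aₖ·hₖ₋₁ + hₖ₋₂ (and likewise for the denominators kₖ):
a_0 = 9: 9/1
a_1 = 1: 10/1
a_2 = 2: 29/3
a_3 = 3: 97/10
a_4 = 3: 320/33

320/33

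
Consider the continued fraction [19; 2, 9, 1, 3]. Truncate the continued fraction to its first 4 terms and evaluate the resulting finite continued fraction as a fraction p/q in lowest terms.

Start with 1.
9 + 1/(1/1) = 9 + 1/1 = 10/1
2 + 1/(10/1) = 2 + 1/10 = 21/10
19 + 1/(21/10) = 19 + 10/21 = 409/21

409/21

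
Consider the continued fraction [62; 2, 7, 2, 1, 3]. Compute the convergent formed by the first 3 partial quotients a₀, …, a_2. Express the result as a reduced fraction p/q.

937/15

a_0 = 62: 62/1
a_1 = 2: 125/2
a_2 = 7: 937/15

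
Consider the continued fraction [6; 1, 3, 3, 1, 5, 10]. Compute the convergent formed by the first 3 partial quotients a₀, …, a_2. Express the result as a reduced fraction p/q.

a_0 = 6: 6/1
a_1 = 1: 7/1
a_2 = 3: 27/4

27/4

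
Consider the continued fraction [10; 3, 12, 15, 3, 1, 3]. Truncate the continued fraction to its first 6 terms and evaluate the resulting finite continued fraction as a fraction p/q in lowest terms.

23426/2269

Use the convergent recurrence hₖ = aₖ·hₖ₋₁ + hₖ₋₂ (and likewise for the denominators kₖ):
a_0 = 10: 10/1
a_1 = 3: 31/3
a_2 = 12: 382/37
a_3 = 15: 5761/558
a_4 = 3: 17665/1711
a_5 = 1: 23426/2269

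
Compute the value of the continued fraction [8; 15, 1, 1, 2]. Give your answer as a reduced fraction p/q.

629/78

a_0 = 8: 8/1
a_1 = 15: 121/15
a_2 = 1: 129/16
a_3 = 1: 250/31
a_4 = 2: 629/78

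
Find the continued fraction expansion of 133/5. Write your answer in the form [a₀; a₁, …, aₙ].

[26; 1, 1, 2]

Run the Euclidean algorithm, recording each quotient:
133 = 26·5 + 3, so a_0 = 26
5 = 1·3 + 2, so a_1 = 1
3 = 1·2 + 1, so a_2 = 1
2 = 2·1 + 0, so a_3 = 2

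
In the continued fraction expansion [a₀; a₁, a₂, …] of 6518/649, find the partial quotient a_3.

1

6518 = 10·649 + 28, so a_0 = 10
649 = 23·28 + 5, so a_1 = 23
28 = 5·5 + 3, so a_2 = 5
5 = 1·3 + 2, so a_3 = 1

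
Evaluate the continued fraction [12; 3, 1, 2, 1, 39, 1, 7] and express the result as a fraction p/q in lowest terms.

a_0 = 12: 12/1
a_1 = 3: 37/3
a_2 = 1: 49/4
a_3 = 2: 135/11
a_4 = 1: 184/15
a_5 = 39: 7311/596
a_6 = 1: 7495/611
a_7 = 7: 59776/4873

59776/4873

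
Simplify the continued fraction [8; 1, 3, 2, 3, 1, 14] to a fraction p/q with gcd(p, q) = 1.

5186/591

Starting at the tail and folding back:
Start with 14.
1 + 1/(14/1) = 1 + 1/14 = 15/14
3 + 1/(15/14) = 3 + 14/15 = 59/15
2 + 1/(59/15) = 2 + 15/59 = 133/59
3 + 1/(133/59) = 3 + 59/133 = 458/133
1 + 1/(458/133) = 1 + 133/458 = 591/458
8 + 1/(591/458) = 8 + 458/591 = 5186/591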